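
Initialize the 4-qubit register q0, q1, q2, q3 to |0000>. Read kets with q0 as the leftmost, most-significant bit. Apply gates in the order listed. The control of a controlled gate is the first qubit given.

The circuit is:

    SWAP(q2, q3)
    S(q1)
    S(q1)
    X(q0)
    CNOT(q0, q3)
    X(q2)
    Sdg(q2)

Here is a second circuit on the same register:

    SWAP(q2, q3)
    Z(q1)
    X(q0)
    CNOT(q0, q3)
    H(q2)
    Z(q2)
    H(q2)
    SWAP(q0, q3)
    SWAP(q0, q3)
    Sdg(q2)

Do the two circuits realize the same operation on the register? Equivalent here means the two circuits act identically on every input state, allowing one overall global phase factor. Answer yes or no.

Yes, they are equivalent — the unitaries differ by at most a global phase.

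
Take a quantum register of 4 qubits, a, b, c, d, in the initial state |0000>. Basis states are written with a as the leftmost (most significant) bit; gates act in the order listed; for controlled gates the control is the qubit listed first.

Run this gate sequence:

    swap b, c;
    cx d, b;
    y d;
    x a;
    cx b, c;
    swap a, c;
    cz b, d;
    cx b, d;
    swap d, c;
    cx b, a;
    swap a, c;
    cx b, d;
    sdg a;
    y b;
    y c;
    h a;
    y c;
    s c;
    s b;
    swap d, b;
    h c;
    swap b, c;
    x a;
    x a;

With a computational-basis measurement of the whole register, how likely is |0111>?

A full measurement returns |0111> with probability 1/4.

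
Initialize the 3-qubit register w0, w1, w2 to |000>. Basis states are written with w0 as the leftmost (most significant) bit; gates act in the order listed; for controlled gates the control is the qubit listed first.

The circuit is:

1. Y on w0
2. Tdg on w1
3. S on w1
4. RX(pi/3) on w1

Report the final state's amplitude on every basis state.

After the circuit, the state carries amplitude sqrt(3)*I/2 on |100>, 1/2 on |110>, and 0 on every other basis state.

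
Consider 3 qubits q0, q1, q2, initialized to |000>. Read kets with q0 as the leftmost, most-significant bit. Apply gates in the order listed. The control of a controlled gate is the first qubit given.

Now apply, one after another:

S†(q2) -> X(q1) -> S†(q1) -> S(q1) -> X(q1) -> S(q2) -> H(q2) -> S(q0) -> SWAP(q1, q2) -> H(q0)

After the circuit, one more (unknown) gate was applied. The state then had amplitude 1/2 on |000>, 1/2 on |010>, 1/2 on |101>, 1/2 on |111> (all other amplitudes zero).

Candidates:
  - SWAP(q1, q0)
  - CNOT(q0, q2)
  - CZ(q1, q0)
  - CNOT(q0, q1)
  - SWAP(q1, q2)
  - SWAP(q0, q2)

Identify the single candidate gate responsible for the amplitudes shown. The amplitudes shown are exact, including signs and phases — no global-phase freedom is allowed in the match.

The unique candidate consistent with the amplitudes is CNOT(q0, q2). Key observation: steps 1-6 multiply out to the identity, so the circuit reduces to the remaining gates.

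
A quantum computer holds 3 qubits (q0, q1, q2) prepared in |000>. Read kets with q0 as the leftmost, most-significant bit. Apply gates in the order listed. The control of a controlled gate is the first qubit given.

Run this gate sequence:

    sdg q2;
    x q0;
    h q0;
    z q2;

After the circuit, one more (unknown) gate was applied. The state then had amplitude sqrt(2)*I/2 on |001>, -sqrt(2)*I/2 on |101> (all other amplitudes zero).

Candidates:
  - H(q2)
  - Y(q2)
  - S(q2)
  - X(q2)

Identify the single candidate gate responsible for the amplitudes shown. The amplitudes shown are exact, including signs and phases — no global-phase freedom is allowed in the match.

The applied gate was Y(q2).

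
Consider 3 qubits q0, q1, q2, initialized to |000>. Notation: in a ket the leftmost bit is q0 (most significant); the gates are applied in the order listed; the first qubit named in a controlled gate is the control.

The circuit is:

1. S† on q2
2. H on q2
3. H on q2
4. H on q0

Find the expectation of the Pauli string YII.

In the final state, YII has expectation 0. Key observation: the block from step 2 through step 3 cancels to the identity and can be dropped.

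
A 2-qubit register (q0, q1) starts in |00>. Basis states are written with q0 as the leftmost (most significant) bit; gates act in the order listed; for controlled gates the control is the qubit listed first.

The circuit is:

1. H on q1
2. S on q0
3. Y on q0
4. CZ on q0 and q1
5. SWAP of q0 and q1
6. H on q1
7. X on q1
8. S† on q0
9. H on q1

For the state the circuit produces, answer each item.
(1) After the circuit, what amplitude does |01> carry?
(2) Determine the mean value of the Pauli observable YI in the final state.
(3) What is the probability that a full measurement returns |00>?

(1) The amplitude on |01> is -sqrt(2)*I/2.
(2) The observable YI averages to 1.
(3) The probability of measuring |00> is 0.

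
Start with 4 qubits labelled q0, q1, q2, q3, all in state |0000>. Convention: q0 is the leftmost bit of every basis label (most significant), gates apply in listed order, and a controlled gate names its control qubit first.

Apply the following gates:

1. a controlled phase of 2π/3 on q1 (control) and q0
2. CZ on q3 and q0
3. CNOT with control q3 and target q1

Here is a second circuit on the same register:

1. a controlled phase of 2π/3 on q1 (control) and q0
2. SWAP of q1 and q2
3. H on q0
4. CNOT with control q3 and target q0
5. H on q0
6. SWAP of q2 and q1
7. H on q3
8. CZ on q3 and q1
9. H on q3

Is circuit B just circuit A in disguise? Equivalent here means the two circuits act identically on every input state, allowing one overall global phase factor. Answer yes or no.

No, they are not equivalent — no single phase factor reconciles the two unitaries.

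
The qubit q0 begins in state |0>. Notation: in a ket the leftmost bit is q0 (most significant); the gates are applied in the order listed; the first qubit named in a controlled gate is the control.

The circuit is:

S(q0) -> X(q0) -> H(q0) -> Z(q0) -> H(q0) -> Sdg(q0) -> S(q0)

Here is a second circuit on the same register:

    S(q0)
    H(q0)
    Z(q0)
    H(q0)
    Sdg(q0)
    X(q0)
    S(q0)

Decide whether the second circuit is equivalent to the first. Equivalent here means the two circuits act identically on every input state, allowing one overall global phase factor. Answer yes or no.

No: there is an input state on which the two circuits produce genuinely different outputs (not merely differing by a phase).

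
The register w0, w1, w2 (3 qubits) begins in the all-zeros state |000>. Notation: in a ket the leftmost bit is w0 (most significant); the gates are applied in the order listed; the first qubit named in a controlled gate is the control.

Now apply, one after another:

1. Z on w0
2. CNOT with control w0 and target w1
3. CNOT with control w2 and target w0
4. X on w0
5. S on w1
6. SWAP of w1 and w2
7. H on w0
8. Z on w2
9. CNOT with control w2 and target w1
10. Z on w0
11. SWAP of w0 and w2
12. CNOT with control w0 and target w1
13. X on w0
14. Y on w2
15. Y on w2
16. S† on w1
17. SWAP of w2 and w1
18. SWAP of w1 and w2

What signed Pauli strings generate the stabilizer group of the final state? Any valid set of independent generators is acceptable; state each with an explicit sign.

One valid set of independent stabilizer generators is +IIX, -ZII, +IZI (any independent generating set of the same group is equally correct).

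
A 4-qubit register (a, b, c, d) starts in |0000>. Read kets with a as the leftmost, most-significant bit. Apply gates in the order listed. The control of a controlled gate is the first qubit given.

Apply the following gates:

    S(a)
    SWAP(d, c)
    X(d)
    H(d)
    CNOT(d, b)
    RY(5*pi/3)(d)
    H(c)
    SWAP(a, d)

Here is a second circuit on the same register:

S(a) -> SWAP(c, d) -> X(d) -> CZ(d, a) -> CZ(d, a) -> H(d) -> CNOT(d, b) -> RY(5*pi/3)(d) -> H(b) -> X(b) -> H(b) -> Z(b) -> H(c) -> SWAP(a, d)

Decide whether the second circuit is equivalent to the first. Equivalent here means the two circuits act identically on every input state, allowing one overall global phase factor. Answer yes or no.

Yes — the two circuits implement the same unitary up to a global phase.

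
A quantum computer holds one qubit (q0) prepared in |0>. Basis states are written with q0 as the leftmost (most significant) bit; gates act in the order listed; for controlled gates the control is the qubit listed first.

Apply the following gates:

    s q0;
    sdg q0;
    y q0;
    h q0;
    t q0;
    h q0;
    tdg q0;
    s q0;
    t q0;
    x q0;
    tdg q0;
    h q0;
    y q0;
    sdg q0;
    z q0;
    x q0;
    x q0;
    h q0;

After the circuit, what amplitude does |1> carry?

The amplitude on |1> is exp(3*I*pi/4)/2.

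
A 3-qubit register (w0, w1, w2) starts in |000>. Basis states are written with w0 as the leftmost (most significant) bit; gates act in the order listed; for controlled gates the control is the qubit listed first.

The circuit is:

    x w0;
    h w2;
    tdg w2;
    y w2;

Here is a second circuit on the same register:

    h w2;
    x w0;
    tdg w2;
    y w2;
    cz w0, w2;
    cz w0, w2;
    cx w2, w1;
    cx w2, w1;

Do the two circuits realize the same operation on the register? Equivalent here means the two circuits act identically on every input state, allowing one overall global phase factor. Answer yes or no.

Yes: on every input state the two circuits agree up to one overall phase factor.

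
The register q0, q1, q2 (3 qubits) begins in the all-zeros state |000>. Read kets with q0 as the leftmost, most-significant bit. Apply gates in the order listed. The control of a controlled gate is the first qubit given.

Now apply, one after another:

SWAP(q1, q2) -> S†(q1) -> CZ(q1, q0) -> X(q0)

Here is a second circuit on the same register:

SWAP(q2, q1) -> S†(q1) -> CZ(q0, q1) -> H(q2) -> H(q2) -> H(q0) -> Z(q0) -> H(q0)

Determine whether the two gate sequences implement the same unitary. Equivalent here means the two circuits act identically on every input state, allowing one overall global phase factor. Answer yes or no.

Yes, they are equivalent — the unitaries differ by at most a global phase.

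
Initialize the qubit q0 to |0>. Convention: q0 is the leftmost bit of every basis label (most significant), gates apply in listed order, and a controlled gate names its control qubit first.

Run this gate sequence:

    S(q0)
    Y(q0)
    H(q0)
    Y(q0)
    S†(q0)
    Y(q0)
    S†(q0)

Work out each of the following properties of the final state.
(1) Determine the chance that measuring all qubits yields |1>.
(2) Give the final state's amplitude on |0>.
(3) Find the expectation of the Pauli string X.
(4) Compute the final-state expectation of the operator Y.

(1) Outcome |1> occurs with probability 1/2.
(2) |0> carries amplitude sqrt(2)/2 in the final state.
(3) In the final state, X has expectation -1.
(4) The observable Y averages to 0.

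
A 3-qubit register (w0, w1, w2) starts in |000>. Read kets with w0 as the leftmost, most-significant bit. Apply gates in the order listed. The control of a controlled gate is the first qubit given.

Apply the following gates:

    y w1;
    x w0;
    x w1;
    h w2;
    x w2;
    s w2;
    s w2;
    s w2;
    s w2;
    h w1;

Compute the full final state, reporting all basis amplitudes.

The final amplitudes are 0 on |000>, 0 on |001>, 0 on |010>, 0 on |011>, I/2 on |100>, I/2 on |101>, I/2 on |110>, I/2 on |111>. Key observation: steps 6-9 multiply out to the identity, so the circuit reduces to the remaining gates.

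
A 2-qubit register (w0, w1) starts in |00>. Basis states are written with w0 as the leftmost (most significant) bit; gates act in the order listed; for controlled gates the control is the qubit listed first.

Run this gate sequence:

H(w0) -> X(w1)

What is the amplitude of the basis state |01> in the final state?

The final state's coefficient on |01> equals sqrt(2)/2.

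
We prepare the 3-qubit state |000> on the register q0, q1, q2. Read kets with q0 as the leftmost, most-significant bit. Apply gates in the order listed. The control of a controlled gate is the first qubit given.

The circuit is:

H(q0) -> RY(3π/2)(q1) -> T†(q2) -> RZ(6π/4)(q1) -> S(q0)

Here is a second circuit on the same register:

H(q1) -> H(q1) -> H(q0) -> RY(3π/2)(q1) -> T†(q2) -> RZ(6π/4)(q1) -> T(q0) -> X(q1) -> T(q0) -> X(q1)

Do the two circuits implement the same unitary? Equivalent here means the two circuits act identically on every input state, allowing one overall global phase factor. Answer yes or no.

Yes: on every input state the two circuits agree up to one overall phase factor.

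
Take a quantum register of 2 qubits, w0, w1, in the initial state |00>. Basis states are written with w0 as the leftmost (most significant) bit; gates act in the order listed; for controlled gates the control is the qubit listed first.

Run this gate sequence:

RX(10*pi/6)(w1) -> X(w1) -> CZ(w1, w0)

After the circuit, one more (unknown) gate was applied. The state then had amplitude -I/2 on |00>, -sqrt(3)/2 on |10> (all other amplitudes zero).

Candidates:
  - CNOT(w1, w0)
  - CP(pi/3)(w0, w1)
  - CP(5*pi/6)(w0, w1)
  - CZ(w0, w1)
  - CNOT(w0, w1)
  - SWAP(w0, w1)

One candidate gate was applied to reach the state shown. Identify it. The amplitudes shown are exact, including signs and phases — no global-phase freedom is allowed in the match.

It was SWAP(w0, w1) that produced the state shown.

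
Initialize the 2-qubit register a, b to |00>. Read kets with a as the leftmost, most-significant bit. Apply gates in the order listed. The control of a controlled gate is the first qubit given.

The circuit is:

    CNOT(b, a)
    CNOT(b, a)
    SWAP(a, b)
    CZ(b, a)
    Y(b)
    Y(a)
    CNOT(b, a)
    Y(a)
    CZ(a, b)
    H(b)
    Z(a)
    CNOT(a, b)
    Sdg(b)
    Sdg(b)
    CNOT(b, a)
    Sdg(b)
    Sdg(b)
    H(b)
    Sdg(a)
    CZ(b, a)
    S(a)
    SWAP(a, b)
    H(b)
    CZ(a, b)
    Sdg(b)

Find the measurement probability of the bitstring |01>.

A full measurement returns |01> with probability 1/2.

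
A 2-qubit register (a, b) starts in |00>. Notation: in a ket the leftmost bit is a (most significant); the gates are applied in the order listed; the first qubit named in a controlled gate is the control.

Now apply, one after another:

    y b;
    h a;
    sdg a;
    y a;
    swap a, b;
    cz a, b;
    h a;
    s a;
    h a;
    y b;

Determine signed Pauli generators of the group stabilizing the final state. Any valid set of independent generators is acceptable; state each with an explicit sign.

The final state is stabilized by the group generated by +YI, +IY; other independent generating sets are equally valid.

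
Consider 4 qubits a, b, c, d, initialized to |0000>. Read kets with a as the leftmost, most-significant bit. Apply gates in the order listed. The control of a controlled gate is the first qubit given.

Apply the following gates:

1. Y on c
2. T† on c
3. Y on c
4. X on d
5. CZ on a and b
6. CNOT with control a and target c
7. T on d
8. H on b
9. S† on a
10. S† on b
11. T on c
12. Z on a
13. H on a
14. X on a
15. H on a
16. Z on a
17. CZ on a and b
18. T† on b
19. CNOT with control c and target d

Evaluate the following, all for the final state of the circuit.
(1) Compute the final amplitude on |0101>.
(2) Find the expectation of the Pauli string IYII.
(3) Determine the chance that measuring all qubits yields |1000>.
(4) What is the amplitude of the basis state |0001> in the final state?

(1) The final state's coefficient on |0101> equals -sqrt(2)*exp(I*pi/4)/2. Key observation: gates 13-16 undo each other exactly, leaving only the rest of the circuit to track.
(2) The observable IYII averages to -sqrt(2)/2.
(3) The probability of measuring |1000> is 0.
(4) The final state's coefficient on |0001> equals sqrt(2)/2.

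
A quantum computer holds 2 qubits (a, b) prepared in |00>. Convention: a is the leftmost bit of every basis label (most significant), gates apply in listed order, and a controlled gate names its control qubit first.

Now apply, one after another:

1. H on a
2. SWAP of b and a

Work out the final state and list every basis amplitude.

The final amplitudes are sqrt(2)/2 on |00>, sqrt(2)/2 on |01>, 0 on |10>, 0 on |11>.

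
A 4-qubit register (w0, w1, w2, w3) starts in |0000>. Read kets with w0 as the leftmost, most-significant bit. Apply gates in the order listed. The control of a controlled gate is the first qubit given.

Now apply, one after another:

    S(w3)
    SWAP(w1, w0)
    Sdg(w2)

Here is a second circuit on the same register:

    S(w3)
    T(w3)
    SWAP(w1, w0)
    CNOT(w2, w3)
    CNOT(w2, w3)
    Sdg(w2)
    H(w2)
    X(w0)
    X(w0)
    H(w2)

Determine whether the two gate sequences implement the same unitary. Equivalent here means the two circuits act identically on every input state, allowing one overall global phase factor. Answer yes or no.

No, they are not equivalent — no single phase factor reconciles the two unitaries.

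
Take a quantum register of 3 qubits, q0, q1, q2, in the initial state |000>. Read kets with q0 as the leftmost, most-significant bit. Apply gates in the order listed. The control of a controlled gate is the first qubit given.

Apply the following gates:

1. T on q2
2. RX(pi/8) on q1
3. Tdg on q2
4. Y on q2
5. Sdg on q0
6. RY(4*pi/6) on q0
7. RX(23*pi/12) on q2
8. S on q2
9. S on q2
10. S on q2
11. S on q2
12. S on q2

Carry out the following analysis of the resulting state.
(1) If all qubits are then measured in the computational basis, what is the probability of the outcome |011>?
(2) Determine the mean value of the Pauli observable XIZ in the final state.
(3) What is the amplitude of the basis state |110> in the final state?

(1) The probability of measuring |011> is sqrt(2)*sin(pi/16)**2/32 + sqrt(3)*sqrt(1/2 - sqrt(2)/4)*sqrt(sqrt(2)/4 + 1/2)*sin(pi/16)**2/8 + sin(pi/16)**2/8. Key observation: steps 9-12 multiply out to the identity, so the circuit reduces to the remaining gates.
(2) In the final state, XIZ has expectation -3*sqrt(1/2 - sqrt(2)/4)*sqrt(sqrt(2)/4 + 1/2)*cos(pi/16)**2/2 - sqrt(6)*cos(pi/16)**2/8 - 3*sqrt(1/2 - sqrt(2)/4)*sqrt(sqrt(2)/4 + 1/2)*sin(pi/16)**2/2 - sqrt(6)*sin(pi/16)**2/8.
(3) |110> carries amplitude -sqrt(3)*I*sqrt(sqrt(2)/4 + 1/2)*sin(pi/16)/4 + 3*I*sqrt(1/2 - sqrt(2)/4)*sin(pi/16)/4 in the final state.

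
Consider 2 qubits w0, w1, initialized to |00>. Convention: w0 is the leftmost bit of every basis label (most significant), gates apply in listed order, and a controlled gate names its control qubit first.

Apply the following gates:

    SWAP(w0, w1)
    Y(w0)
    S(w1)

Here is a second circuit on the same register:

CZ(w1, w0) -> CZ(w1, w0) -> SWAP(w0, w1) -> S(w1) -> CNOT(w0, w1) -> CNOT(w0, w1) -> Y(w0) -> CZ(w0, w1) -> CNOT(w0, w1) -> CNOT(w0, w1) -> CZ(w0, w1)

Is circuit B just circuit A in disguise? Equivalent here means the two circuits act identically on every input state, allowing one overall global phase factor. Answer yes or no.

Yes, they are equivalent — the unitaries differ by at most a global phase.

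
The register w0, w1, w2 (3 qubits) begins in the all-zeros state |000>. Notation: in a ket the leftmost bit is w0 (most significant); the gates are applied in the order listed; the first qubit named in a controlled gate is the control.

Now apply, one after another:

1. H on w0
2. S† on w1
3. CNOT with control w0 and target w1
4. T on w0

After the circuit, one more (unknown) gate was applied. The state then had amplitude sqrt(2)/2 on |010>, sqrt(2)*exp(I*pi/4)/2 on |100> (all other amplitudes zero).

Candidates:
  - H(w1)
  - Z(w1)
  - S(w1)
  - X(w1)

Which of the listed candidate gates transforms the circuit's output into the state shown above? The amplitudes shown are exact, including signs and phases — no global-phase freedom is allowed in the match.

The unique candidate consistent with the amplitudes is X(w1).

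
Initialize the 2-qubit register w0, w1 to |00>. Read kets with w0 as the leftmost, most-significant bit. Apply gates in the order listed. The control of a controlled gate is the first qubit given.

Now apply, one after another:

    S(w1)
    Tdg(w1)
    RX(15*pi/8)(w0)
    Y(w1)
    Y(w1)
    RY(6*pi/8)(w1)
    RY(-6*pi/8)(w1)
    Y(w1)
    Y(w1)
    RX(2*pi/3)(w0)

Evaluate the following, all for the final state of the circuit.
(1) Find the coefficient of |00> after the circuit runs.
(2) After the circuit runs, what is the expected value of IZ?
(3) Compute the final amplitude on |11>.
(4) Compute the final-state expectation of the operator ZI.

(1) The final state's coefficient on |00> equals -sin(11*pi/48). Key observation: the block from step 4 through step 9 cancels to the identity and can be dropped.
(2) The observable IZ averages to 1.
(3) The amplitude on |11> is 0.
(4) In the final state, ZI has expectation -sqrt(sqrt(2) + 2)/4 + sqrt(6 - 3*sqrt(2))/4.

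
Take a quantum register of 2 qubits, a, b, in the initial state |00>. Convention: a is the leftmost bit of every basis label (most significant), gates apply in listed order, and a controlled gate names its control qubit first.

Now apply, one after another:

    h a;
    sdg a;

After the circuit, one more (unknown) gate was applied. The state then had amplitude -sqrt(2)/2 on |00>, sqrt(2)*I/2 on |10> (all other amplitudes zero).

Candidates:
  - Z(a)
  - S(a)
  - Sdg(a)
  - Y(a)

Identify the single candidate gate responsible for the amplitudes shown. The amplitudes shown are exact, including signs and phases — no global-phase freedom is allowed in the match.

It was Y(a) that produced the state shown.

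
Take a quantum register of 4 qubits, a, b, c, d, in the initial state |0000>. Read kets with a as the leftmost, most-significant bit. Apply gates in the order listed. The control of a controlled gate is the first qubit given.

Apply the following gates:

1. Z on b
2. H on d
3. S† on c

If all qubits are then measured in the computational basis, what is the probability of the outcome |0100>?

The probability of measuring |0100> is 0.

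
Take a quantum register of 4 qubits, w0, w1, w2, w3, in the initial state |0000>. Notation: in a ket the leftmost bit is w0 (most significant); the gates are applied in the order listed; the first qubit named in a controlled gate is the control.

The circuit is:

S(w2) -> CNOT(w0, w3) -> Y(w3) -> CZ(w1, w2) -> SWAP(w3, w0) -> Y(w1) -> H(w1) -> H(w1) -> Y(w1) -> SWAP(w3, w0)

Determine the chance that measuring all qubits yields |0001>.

Outcome |0001> occurs with probability 1.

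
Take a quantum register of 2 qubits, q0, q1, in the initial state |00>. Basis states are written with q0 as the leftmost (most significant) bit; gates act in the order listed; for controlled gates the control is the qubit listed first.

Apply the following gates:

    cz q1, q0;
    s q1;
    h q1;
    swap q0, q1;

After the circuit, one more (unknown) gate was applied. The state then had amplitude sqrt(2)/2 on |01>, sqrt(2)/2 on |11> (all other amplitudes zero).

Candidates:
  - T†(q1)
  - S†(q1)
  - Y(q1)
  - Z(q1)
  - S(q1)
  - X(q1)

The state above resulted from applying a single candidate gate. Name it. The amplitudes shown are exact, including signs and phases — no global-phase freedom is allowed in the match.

The applied gate was X(q1).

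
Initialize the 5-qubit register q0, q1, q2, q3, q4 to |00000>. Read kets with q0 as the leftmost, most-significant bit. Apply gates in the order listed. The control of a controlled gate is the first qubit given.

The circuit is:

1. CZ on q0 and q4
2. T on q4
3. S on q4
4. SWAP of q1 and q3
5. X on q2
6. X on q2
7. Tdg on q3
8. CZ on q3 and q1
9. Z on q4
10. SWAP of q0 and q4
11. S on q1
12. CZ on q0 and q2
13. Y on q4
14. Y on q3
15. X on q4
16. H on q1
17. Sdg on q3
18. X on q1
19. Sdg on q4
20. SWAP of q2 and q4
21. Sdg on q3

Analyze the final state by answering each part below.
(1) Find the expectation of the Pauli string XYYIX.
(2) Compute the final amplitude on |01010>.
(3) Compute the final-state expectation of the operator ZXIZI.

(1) In the final state, XYYIX has expectation 0. Key observation: steps 5-6 multiply out to the identity, so the circuit reduces to the remaining gates.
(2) The final state's coefficient on |01010> equals sqrt(2)/2.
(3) The observable ZXIZI averages to -1.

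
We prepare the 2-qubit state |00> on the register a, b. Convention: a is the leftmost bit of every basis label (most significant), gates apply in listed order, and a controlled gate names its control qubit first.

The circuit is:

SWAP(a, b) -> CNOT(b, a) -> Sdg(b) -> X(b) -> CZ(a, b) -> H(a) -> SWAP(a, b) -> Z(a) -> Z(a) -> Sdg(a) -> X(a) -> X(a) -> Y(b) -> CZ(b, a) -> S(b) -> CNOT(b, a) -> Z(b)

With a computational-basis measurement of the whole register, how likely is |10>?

A full measurement returns |10> with probability 1/2.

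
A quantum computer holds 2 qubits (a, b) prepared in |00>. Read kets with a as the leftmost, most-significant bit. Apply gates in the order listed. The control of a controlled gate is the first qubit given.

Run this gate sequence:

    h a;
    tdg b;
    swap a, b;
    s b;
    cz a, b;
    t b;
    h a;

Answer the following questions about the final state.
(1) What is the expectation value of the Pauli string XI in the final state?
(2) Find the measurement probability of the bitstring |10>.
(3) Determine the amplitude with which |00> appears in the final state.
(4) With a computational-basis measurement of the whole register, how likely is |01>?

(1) The expectation value of XI is 1.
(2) The probability of measuring |10> is 1/4.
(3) The amplitude on |00> is 1/2.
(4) The probability of measuring |01> is 1/4.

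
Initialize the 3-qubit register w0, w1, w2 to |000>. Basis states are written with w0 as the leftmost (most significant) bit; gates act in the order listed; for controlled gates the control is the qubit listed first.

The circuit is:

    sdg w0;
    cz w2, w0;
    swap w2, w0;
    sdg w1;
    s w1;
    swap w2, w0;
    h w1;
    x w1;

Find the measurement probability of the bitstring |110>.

Outcome |110> occurs with probability 0. Key observation: the block from step 3 through step 6 cancels to the identity and can be dropped.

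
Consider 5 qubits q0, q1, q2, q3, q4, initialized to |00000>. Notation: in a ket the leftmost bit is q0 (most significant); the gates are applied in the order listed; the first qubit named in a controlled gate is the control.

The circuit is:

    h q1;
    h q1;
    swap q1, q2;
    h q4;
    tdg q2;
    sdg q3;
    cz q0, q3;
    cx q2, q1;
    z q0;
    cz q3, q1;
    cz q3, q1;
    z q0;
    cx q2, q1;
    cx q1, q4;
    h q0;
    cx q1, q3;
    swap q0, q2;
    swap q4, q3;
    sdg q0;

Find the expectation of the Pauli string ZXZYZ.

In the final state, ZXZYZ has expectation 0. Key observation: gates 8-13 undo each other exactly, leaving only the rest of the circuit to track.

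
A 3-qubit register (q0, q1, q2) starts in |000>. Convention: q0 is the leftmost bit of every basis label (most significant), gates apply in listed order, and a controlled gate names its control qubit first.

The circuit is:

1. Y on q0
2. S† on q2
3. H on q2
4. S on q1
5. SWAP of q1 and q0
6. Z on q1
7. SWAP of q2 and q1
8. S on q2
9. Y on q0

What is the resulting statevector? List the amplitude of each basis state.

The resulting statevector has amplitude sqrt(2)*I/2 on |101>, sqrt(2)*I/2 on |111>, and 0 on every other basis state.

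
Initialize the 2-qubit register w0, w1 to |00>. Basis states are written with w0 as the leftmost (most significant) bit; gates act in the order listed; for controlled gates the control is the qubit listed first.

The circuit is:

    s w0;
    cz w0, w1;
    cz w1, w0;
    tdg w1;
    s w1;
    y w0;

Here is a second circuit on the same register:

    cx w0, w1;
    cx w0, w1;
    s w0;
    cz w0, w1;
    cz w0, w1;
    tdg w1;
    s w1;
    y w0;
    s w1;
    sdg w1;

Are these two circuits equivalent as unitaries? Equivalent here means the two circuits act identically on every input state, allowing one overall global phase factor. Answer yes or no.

Yes, they are equivalent — the unitaries differ by at most a global phase.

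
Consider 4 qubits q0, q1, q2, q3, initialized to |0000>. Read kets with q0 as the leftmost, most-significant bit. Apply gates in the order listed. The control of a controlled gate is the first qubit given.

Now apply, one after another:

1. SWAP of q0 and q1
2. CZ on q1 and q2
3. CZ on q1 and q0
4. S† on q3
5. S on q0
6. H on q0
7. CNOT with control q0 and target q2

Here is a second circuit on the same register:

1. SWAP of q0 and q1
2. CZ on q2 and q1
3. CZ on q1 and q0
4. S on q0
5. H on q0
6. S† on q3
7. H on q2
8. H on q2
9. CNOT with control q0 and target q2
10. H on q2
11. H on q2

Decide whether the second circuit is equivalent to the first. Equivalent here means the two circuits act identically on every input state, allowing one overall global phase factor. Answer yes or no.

Yes, they are equivalent — the unitaries differ by at most a global phase.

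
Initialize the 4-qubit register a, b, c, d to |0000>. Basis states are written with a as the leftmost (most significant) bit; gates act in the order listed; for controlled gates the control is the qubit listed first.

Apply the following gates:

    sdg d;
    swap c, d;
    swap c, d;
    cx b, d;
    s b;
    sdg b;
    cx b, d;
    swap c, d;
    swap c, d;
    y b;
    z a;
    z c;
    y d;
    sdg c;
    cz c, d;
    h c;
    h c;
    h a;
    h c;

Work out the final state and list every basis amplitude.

After the circuit, the state carries amplitude -1/2 on |0101>, -1/2 on |0111>, -1/2 on |1101>, -1/2 on |1111>, and 0 on every other basis state.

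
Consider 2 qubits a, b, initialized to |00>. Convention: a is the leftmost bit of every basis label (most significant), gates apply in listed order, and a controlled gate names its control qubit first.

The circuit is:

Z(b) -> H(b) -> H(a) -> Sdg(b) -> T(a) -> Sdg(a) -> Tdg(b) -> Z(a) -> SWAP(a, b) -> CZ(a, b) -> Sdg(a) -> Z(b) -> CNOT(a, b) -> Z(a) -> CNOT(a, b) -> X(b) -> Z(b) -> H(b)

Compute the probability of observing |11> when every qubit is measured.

The probability of measuring |11> is 1/4 - sqrt(2)/8.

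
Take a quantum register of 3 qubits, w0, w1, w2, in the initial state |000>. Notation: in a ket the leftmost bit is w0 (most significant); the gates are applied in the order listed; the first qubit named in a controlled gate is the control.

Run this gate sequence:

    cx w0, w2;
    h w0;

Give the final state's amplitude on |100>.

|100> carries amplitude sqrt(2)/2 in the final state.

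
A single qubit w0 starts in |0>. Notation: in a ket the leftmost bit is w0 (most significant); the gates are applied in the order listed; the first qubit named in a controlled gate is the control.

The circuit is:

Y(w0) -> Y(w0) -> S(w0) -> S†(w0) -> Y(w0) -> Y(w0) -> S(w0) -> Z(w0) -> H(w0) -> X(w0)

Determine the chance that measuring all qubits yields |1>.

Outcome |1> occurs with probability 1/2. Key observation: gates 1-6 undo each other exactly, leaving only the rest of the circuit to track.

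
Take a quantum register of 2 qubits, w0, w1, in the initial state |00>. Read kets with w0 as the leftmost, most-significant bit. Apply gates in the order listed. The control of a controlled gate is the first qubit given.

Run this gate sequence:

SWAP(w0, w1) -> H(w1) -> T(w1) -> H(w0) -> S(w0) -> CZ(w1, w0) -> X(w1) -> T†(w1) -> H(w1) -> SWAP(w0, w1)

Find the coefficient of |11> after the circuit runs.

|11> carries amplitude sqrt(2)*(-1 + I)*exp(3*I*pi/4)/4 in the final state.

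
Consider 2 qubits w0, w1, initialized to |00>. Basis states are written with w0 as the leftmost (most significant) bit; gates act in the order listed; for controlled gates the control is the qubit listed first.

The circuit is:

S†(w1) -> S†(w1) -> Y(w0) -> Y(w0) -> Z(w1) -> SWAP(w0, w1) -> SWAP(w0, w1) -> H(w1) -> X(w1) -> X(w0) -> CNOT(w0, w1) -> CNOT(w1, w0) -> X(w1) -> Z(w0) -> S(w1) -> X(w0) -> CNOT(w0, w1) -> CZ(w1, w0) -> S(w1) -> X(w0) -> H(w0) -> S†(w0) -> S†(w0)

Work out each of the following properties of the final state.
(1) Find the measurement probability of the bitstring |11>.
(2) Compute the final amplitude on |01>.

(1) A full measurement returns |11> with probability 1/2.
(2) The amplitude on |01> is 1/2 - I/2.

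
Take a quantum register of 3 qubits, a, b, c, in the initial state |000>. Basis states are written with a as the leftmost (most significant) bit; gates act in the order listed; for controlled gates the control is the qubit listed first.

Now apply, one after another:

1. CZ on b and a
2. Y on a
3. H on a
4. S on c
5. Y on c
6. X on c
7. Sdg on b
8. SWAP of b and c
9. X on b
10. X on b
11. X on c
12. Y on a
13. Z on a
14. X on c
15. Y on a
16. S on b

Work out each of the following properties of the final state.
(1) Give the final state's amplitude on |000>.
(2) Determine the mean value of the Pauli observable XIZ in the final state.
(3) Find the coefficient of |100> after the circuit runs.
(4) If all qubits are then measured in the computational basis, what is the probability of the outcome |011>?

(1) The amplitude on |000> is sqrt(2)/2.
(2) The observable XIZ averages to 1.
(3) The amplitude on |100> is sqrt(2)/2.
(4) Outcome |011> occurs with probability 0.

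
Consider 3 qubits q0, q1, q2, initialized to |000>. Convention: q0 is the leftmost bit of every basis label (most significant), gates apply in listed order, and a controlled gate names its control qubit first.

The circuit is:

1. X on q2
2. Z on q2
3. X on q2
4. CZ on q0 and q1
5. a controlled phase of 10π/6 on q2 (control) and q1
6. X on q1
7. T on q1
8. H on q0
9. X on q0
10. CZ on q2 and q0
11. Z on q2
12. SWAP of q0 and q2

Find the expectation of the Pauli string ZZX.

In the final state, ZZX has expectation -1.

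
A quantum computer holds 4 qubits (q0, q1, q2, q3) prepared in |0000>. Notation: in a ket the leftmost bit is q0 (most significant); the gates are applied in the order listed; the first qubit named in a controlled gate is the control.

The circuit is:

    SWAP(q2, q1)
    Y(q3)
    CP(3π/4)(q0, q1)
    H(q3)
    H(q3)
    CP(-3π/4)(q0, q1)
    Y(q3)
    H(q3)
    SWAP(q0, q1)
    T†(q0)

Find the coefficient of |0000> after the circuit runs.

The final state's coefficient on |0000> equals sqrt(2)/2. Key observation: gates 2-7 undo each other exactly, leaving only the rest of the circuit to track.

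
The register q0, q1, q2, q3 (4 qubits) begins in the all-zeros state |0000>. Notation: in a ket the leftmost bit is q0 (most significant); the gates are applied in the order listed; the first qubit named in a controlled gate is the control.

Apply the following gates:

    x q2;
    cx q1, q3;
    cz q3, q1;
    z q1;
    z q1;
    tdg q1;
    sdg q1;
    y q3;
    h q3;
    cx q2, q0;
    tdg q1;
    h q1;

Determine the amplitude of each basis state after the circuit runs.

The final amplitudes are I/2 on |1010>, -I/2 on |1011>, I/2 on |1110>, -I/2 on |1111>, and 0 on every other basis state.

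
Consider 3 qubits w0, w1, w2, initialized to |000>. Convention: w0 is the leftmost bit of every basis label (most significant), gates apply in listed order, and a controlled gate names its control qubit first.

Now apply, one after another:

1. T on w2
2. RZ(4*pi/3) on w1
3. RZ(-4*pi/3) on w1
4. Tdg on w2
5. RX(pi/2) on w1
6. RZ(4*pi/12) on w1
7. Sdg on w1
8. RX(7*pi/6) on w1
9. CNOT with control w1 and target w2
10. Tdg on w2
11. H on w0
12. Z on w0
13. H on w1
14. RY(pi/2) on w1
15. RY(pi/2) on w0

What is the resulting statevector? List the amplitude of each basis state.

The resulting statevector has amplitude (-sqrt(3) + 1 + (1 + sqrt(3))*exp(I*pi/6))*exp(11*I*pi/12)/4 on |001>, (-1 + sqrt(3) - (1 + sqrt(3))*exp(5*I*pi/6))*exp(5*I*pi/6)/4 on |010>, and 0 on every other basis state. Key observation: gates 1-4 undo each other exactly, leaving only the rest of the circuit to track.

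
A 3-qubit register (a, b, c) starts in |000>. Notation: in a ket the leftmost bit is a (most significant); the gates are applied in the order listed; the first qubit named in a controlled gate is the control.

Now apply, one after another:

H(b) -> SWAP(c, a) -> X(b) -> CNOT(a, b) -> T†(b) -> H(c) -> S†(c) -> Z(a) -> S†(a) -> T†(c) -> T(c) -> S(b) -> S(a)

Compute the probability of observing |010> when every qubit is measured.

A full measurement returns |010> with probability 1/4.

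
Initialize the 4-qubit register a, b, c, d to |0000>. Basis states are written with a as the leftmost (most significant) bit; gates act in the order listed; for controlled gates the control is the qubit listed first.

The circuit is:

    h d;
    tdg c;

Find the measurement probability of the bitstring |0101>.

The probability of measuring |0101> is 0.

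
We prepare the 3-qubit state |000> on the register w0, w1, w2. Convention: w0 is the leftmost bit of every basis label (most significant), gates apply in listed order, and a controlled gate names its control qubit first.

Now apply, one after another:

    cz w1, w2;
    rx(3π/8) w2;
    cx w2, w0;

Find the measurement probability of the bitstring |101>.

A full measurement returns |101> with probability sin(3*pi/16)**2.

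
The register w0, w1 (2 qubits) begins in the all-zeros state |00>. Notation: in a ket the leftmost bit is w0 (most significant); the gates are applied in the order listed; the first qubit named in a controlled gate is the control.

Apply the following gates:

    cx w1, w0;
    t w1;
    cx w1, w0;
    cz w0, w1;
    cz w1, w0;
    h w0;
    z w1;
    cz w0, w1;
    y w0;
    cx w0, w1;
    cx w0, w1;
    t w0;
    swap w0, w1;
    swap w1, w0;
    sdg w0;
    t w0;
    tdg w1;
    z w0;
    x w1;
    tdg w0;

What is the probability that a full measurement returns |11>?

A full measurement returns |11> with probability 1/2. Key observation: gates 10-11 undo each other exactly, leaving only the rest of the circuit to track.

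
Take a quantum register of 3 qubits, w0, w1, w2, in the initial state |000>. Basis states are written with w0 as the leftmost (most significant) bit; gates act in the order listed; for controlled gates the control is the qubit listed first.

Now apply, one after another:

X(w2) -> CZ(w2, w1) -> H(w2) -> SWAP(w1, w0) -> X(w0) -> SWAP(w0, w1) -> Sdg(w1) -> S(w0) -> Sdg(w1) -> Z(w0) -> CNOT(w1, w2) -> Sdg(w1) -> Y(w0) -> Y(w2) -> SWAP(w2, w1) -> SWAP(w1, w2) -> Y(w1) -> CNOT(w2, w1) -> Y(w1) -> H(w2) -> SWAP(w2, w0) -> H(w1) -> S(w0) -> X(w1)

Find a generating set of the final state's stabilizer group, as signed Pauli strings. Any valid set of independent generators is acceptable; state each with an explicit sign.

The final state is stabilized by the group generated by -XYI, +ZZI, -IIZ; other independent generating sets are equally valid.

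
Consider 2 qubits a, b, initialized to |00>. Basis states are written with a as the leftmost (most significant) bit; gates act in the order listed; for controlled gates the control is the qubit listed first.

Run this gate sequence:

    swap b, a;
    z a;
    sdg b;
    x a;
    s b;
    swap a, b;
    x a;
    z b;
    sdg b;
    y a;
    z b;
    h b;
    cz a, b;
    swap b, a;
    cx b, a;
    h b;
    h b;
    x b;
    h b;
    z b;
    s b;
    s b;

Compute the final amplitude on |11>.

|11> carries amplitude -1/2 in the final state. Key observation: the block from step 17 through step 20 cancels to the identity and can be dropped.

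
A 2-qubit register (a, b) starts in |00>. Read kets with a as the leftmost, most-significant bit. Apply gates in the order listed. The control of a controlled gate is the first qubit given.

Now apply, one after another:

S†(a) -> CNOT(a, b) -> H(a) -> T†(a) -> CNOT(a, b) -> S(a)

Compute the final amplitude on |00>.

The final state's coefficient on |00> equals sqrt(2)/2.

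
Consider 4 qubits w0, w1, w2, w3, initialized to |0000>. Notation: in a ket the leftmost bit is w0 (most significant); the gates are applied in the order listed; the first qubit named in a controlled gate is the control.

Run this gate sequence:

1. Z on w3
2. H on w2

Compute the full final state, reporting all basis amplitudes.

The resulting statevector has amplitude sqrt(2)/2 on |0000>, sqrt(2)/2 on |0010>, and 0 on every other basis state.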